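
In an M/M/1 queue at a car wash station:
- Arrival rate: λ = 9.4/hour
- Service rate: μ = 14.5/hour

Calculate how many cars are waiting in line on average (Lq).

ρ = λ/μ = 9.4/14.5 = 0.6483
For M/M/1: Lq = λ²/(μ(μ-λ))
Lq = 88.36/(14.5 × 5.10)
Lq = 1.1949 cars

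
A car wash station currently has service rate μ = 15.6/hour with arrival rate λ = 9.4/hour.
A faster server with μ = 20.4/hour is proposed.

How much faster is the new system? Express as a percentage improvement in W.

System 1: ρ₁ = 9.4/15.6 = 0.6026, W₁ = 1/(15.6-9.4) = 0.1613
System 2: ρ₂ = 9.4/20.4 = 0.4608, W₂ = 1/(20.4-9.4) = 0.09091
Improvement: (W₁-W₂)/W₁ = (0.1613-0.09091)/0.1613 = 43.64%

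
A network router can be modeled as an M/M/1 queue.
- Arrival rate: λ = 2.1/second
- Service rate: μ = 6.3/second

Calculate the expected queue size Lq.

ρ = λ/μ = 2.1/6.3 = 0.3333
For M/M/1: Lq = λ²/(μ(μ-λ))
Lq = 4.41/(6.3 × 4.20)
Lq = 0.1667 packets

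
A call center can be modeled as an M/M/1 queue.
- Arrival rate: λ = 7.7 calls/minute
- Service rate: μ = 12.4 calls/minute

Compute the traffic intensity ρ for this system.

Server utilization: ρ = λ/μ
ρ = 7.7/12.4 = 0.6210
The server is busy 62.10% of the time.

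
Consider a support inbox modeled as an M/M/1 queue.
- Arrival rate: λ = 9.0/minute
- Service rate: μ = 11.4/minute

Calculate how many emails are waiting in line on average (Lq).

ρ = λ/μ = 9.0/11.4 = 0.7895
For M/M/1: Lq = λ²/(μ(μ-λ))
Lq = 81.00/(11.4 × 2.40)
Lq = 2.9605 emails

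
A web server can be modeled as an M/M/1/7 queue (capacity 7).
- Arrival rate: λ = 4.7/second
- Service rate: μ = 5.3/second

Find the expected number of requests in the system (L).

ρ = λ/μ = 4.7/5.3 = 0.8868
P₀ = (1-ρ)/(1-ρ^(K+1)) = (1-0.8868)/(1-0.8868^8) = 0.1132/0.6175 = 0.1833
P_K = P₀×ρ^K = 0.1833 × 0.8868^7 = 0.1833 × 0.4313 = 0.07906
L = ρ[1 - (K+1)ρ^K + Kρ^(K+1)] / [(1-ρ)(1-ρ^(K+1))]
L = 0.8868 × (1 - 8×0.4313003 + 7×0.3824771) / ((1 - 0.8868) × (1 - 0.3824771)) = 2.8789 requests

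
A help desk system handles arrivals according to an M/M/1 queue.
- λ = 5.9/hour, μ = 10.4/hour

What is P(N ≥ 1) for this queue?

ρ = λ/μ = 5.9/10.4 = 0.5673
P(N ≥ n) = ρⁿ
P(N ≥ 1) = 0.5673^1
P(N ≥ 1) = 0.5673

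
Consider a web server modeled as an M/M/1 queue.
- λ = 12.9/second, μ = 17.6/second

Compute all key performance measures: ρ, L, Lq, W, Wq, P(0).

Step 1: ρ = λ/μ = 12.9/17.6 = 0.7330
Step 2: L = λ/(μ-λ) = 12.9/4.70 = 2.7447
Step 3: Lq = λ²/(μ(μ-λ)) = 166.41/(17.6×4.70) = 2.0117
Step 4: W = 1/(μ-λ) = 1/4.70 = 0.21277
Step 5: Wq = λ/(μ(μ-λ)) = 12.9/(17.6×4.70) = 0.1559
Step 6: P(0) = 1-ρ = 0.2670
Verify: L = λW = 12.9×0.21277 = 2.7447 ✔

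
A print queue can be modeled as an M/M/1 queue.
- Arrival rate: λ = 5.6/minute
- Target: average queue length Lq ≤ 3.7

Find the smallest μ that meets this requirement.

For M/M/1: Lq = λ²/(μ(μ-λ))
Need Lq ≤ 3.7, i.e. μ(μ-λ) ≥ λ²/3.7
μ² - 5.6μ - 31.36/3.7 ≥ 0  →  μ² - 5.6μ - 8.47568 ≥ 0
Quadratic formula (positive root): μ = [λ + √(λ² + 4×8.47568)]/2
Discriminant: 31.36 + 4×8.47568 = 65.2627, √65.2627 = 8.07853
μ ≥ (5.6 + 8.07853)/2 = 6.8393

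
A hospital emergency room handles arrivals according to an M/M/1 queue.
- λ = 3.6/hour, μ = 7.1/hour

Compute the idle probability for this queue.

ρ = λ/μ = 3.6/7.1 = 0.5070
P(0) = 1 - ρ = 1 - 0.5070 = 0.4930
The server is idle 49.30% of the time.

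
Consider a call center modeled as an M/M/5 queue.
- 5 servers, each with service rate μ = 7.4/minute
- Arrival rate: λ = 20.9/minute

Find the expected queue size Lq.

Traffic intensity: ρ = λ/(cμ) = 20.9/(5×7.4) = 0.5649
Since ρ = 0.5649 < 1, system is stable.
Offered load a = λ/μ = cρ = 20.9/7.4 = 2.8243
P₀ = [ Σₙ₌₀^4 aⁿ/n! + a^5/(5!(1-ρ)) ]⁻¹
Σ = a^0/0! + a^1/1! + a^2/2! + a^3/3! + a^4/4! = 1.00000 + 2.82432 + 3.98840 + 3.75485 + 2.65123 = 14.2188
a^5/(5!(1-ρ)) = 179.7102/(120 × 0.435135) = 3.4417
P₀ = 1/(14.2188 + 3.4417) = 0.05662
Lq = P₀·a^5·ρ / (5!(1-ρ)²) = 0.05662 × 179.7102 × 0.5649 / (120 × 0.1893) = 0.2530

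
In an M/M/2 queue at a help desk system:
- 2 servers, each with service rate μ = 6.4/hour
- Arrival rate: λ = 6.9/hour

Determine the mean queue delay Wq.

Traffic intensity: ρ = λ/(cμ) = 6.9/(2×6.4) = 0.5391
Since ρ = 0.5391 < 1, system is stable.
Offered load a = λ/μ = cρ = 6.9/6.4 = 1.0781
P₀ = [ Σₙ₌₀^1 aⁿ/n! + a^2/(2!(1-ρ)) ]⁻¹
Σ = a^0/0! + a^1/1! = 1.0000 + 1.0781 = 2.0781
a^2/(2!(1-ρ)) = 1.1624/(2 × 0.46094) = 1.2609
P₀ = 1/(2.0781 + 1.2609) = 0.2995
Lq = P₀·a^2·ρ / (2!(1-ρ)²) = 0.2995 × 1.1624 × 0.5391 / (2 × 0.2125) = 0.4416
Wq = Lq/λ = 0.4416/6.9 = 0.06400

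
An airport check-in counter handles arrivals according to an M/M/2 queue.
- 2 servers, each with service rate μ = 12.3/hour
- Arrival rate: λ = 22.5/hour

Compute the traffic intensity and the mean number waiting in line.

Traffic intensity: ρ = λ/(cμ) = 22.5/(2×12.3) = 0.9146
Since ρ = 0.9146 < 1, system is stable.
Offered load a = λ/μ = cρ = 22.5/12.3 = 1.8293
P₀ = [ Σₙ₌₀^1 aⁿ/n! + a^2/(2!(1-ρ)) ]⁻¹
Σ = a^0/0! + a^1/1! = 1.0000 + 1.8293 = 2.8293
a^2/(2!(1-ρ)) = 3.34622/(2 × 0.0853659) = 19.5993
P₀ = 1/(2.8293 + 19.5993) = 0.04459
Lq = P₀·a^2·ρ / (2!(1-ρ)²) = 0.044586 × 3.3462 × 0.91463 / (2 × 0.0072873) = 9.3627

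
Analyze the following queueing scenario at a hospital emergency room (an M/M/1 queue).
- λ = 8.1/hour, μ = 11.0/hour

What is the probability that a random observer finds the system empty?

ρ = λ/μ = 8.1/11.0 = 0.7364
P(0) = 1 - ρ = 1 - 0.7364 = 0.2636
The server is idle 26.36% of the time.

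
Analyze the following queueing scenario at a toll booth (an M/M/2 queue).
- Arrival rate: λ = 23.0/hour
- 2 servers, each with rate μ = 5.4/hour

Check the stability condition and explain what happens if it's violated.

Stability requires ρ = λ/(cμ) < 1
ρ = 23.0/(2 × 5.4) = 23.0/10.80 = 2.1296
Since 2.1296 ≥ 1, the system is UNSTABLE.
Need c > λ/μ = 23.0/5.4 = 4.26.
Minimum servers needed: c = 5.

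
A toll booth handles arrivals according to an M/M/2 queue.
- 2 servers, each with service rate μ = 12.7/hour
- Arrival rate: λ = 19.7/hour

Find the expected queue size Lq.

Traffic intensity: ρ = λ/(cμ) = 19.7/(2×12.7) = 0.7756
Since ρ = 0.7756 < 1, system is stable.
Offered load a = λ/μ = cρ = 19.7/12.7 = 1.5512
P₀ = [ Σₙ₌₀^1 aⁿ/n! + a^2/(2!(1-ρ)) ]⁻¹
Σ = a^0/0! + a^1/1! = 1.0000 + 1.5512 = 2.5512
a^2/(2!(1-ρ)) = 2.40616/(2 × 0.224409) = 5.3611
P₀ = 1/(2.5512 + 5.3611) = 0.1264
Lq = P₀·a^2·ρ / (2!(1-ρ)²) = 0.126386 × 2.40616 × 0.775591 / (2 × 0.0503596) = 2.3418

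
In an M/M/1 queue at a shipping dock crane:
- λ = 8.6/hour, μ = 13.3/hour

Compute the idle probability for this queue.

ρ = λ/μ = 8.6/13.3 = 0.6466
P(0) = 1 - ρ = 1 - 0.6466 = 0.3534
The server is idle 35.34% of the time.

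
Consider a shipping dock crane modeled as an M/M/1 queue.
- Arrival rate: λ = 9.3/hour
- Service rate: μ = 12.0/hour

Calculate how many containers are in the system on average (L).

ρ = λ/μ = 9.3/12.0 = 0.7750
For M/M/1: L = λ/(μ-λ)
L = 9.3/(12.0-9.3) = 9.3/2.70
L = 3.4444 containers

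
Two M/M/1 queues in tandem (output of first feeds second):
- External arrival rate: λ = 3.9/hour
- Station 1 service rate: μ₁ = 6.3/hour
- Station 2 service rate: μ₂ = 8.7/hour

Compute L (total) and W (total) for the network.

By Jackson's theorem, each station behaves as independent M/M/1.
Station 1: ρ₁ = 3.9/6.3 = 0.6190, L₁ = ρ₁/(1-ρ₁) = λ/(μ₁-λ) = 3.9/2.40 = 1.6250
Station 2: ρ₂ = 3.9/8.7 = 0.4483, L₂ = ρ₂/(1-ρ₂) = λ/(μ₂-λ) = 3.9/4.80 = 0.8125
Total: L = L₁ + L₂ = 1.6250 + 0.8125 = 2.4375
W = L/λ = 2.4375/3.9 = 0.6250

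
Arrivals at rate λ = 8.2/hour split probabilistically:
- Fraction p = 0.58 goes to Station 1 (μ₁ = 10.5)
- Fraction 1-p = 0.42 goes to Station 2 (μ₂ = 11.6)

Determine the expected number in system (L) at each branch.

Effective rates: λ₁ = 8.2×0.58 = 4.756, λ₂ = 8.2×0.42 = 3.444
Station 1: ρ₁ = 4.756/10.5 = 0.45295, L₁ = ρ₁/(1-ρ₁) = 0.45295/(1-0.45295) = 0.8280
Station 2: ρ₂ = 3.444/11.6 = 0.2969, L₂ = ρ₂/(1-ρ₂) = 0.2969/(1-0.2969) = 0.4223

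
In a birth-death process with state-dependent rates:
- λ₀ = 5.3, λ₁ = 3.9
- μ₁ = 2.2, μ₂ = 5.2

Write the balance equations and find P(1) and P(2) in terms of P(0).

Balance equations:
State 0: λ₀P₀ = μ₁P₁ → P₁ = (λ₀/μ₁)P₀ = (5.3/2.2)P₀ = 2.4091P₀
State 1: P₂ = (λ₀λ₁)/(μ₁μ₂)P₀ = (5.3×3.9)/(2.2×5.2)P₀ = 1.8068P₀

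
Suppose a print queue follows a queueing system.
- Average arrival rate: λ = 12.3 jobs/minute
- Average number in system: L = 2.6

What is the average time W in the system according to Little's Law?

Little's Law: L = λW, so W = L/λ
W = 2.6/12.3 = 0.2114 minutes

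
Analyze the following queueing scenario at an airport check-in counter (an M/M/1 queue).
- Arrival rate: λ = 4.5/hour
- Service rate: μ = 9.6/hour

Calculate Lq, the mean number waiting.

ρ = λ/μ = 4.5/9.6 = 0.4688
For M/M/1: Lq = λ²/(μ(μ-λ))
Lq = 20.25/(9.6 × 5.10)
Lq = 0.4136 passengers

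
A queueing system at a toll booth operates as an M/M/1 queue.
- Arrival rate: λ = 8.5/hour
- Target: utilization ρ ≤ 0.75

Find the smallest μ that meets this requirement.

ρ = λ/μ, so μ = λ/ρ
μ ≥ 8.5/0.75 = 11.3333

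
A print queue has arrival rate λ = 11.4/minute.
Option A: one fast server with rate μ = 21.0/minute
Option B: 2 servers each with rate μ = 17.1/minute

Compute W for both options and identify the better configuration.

Option A: single server μ = 21.0 (M/M/1)
  ρ_A = 11.4/21.0 = 0.5429
  W_A = 1/(μ-λ) = 1/(21.0-11.4) = 1/9.60 = 0.1042

Option B: 2 servers μ = 17.1 (M/M/2)
  ρ_B = λ/(cμ) = 11.4/(2×17.1) = 0.3333
  Offered load a = λ/μ = cρ = 11.4/17.1 = 0.6667
  P₀ = [ Σₙ₌₀^1 aⁿ/n! + a^2/(2!(1-ρ)) ]⁻¹
  Σ = a^0/0! + a^1/1! = 1.0000 + 0.6667 = 1.6667
  a^2/(2!(1-ρ)) = 0.4444/(2 × 0.6667) = 0.3333
  P₀ = 1/(1.6667 + 0.3333) = 0.5000
  Lq = P₀·a^2·ρ / (2!(1-ρ)²) = 0.50000 × 0.44444 × 0.33333 / (2 × 0.44444) = 0.08333
  Wq_B = Lq/λ = 0.08333/11.4 = 0.007310
  W_B = Wq_B + 1/μ = 0.007310 + 0.05848 = 0.06579

Since W_B = 0.06579 < W_A = 0.1042, Option B (multiple servers) has the shorter time in system.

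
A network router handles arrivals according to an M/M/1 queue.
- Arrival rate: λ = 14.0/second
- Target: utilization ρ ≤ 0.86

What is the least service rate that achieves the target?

ρ = λ/μ, so μ = λ/ρ
μ ≥ 14.0/0.86 = 16.2791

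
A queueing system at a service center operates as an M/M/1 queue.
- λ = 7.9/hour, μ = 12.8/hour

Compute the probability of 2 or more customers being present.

ρ = λ/μ = 7.9/12.8 = 0.6172
P(N ≥ n) = ρⁿ
P(N ≥ 2) = 0.6172^2
P(N ≥ 2) = 0.3809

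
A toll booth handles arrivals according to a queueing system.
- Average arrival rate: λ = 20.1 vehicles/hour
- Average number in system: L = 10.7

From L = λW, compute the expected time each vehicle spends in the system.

Little's Law: L = λW, so W = L/λ
W = 10.7/20.1 = 0.5323 hours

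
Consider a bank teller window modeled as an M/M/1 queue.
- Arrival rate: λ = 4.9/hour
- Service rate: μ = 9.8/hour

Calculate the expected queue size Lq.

ρ = λ/μ = 4.9/9.8 = 0.5000
For M/M/1: Lq = λ²/(μ(μ-λ))
Lq = 24.01/(9.8 × 4.90)
Lq = 0.5000 transactions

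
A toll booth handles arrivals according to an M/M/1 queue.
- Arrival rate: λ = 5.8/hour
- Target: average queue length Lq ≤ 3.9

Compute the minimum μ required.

For M/M/1: Lq = λ²/(μ(μ-λ))
Need Lq ≤ 3.9, i.e. μ(μ-λ) ≥ λ²/3.9
μ² - 5.8μ - 33.64/3.9 ≥ 0  →  μ² - 5.8μ - 8.62564 ≥ 0
Quadratic formula (positive root): μ = [λ + √(λ² + 4×8.62564)]/2
Discriminant: 33.64 + 4×8.62564 = 68.1426, √68.1426 = 8.2549
μ ≥ (5.8 + 8.2549)/2 = 7.0274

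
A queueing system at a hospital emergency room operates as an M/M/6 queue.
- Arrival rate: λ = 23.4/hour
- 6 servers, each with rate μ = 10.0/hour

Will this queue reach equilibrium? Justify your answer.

Stability requires ρ = λ/(cμ) < 1
ρ = 23.4/(6 × 10.0) = 23.4/60.00 = 0.3900
Since 0.3900 < 1, the system is STABLE.
The servers are busy 39.00% of the time.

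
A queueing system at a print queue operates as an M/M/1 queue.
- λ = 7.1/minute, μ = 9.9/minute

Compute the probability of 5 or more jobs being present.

ρ = λ/μ = 7.1/9.9 = 0.71717
P(N ≥ n) = ρⁿ
P(N ≥ 5) = 0.71717^5
P(N ≥ 5) = 0.1897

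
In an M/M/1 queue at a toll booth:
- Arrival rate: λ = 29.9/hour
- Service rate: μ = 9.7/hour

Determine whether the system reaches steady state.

Stability requires ρ = λ/(cμ) < 1
ρ = 29.9/(1 × 9.7) = 29.9/9.70 = 3.0825
Since 3.0825 ≥ 1, the system is UNSTABLE.
Queue grows without bound. Need μ > λ = 29.9.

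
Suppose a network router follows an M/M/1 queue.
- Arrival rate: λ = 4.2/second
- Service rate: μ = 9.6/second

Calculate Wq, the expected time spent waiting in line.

First, compute utilization: ρ = λ/μ = 4.2/9.6 = 0.4375
For M/M/1: Wq = λ/(μ(μ-λ))
Wq = 4.2/(9.6 × (9.6-4.2))
Wq = 4.2/(9.6 × 5.40)
Wq = 0.08102 seconds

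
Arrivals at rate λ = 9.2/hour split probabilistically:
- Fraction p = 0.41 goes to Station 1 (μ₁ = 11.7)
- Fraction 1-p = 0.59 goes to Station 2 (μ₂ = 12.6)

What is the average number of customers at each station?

Effective rates: λ₁ = 9.2×0.41 = 3.772, λ₂ = 9.2×0.59 = 5.428
Station 1: ρ₁ = 3.772/11.7 = 0.3224, L₁ = ρ₁/(1-ρ₁) = 0.3224/(1-0.3224) = 0.4758
Station 2: ρ₂ = 5.428/12.6 = 0.43079, L₂ = ρ₂/(1-ρ₂) = 0.43079/(1-0.43079) = 0.7568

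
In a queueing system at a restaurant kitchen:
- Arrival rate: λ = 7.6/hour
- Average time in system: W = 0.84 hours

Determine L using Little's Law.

Little's Law: L = λW
L = 7.6 × 0.84 = 6.3840 orders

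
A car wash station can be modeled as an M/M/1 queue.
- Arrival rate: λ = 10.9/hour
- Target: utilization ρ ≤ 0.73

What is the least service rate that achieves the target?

ρ = λ/μ, so μ = λ/ρ
μ ≥ 10.9/0.73 = 14.9315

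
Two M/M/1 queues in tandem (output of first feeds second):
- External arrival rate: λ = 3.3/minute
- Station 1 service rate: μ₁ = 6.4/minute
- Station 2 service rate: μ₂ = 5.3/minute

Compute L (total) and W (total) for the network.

By Jackson's theorem, each station behaves as independent M/M/1.
Station 1: ρ₁ = 3.3/6.4 = 0.5156, L₁ = ρ₁/(1-ρ₁) = λ/(μ₁-λ) = 3.3/3.10 = 1.0645
Station 2: ρ₂ = 3.3/5.3 = 0.6226, L₂ = ρ₂/(1-ρ₂) = λ/(μ₂-λ) = 3.3/2.00 = 1.6500
Total: L = L₁ + L₂ = 1.0645 + 1.6500 = 2.7145
W = L/λ = 2.7145/3.3 = 0.8226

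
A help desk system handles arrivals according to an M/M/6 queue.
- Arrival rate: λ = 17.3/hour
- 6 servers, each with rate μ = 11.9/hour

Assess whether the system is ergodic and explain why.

Stability requires ρ = λ/(cμ) < 1
ρ = 17.3/(6 × 11.9) = 17.3/71.40 = 0.2423
Since 0.2423 < 1, the system is STABLE.
The servers are busy 24.23% of the time.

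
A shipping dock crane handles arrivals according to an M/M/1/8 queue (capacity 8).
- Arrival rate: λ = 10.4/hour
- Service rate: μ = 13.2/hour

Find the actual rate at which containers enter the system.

ρ = λ/μ = 10.4/13.2 = 0.78788
P₀ = (1-ρ)/(1-ρ^(K+1)) = (1-0.78788)/(1-0.78788^9) = 0.2121/0.8830 = 0.2402
P_K = P₀×ρ^K = 0.2402 × 0.78788^8 = 0.2402 × 0.1485 = 0.03567
λ_eff = λ(1-P_K) = 10.4 × (1 - 0.03567) = 10.4 × 0.96433 = 10.0290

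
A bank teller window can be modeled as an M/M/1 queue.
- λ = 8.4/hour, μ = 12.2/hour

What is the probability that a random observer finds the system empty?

ρ = λ/μ = 8.4/12.2 = 0.6885
P(0) = 1 - ρ = 1 - 0.6885 = 0.3115
The server is idle 31.15% of the time.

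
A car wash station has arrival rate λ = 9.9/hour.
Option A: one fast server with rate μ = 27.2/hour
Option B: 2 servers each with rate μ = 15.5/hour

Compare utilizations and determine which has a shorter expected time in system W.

Option A: single server μ = 27.2 (M/M/1)
  ρ_A = 9.9/27.2 = 0.3640
  W_A = 1/(μ-λ) = 1/(27.2-9.9) = 1/17.30 = 0.05780

Option B: 2 servers μ = 15.5 (M/M/2)
  ρ_B = λ/(cμ) = 9.9/(2×15.5) = 0.3194
  Offered load a = λ/μ = cρ = 9.9/15.5 = 0.6387
  P₀ = [ Σₙ₌₀^1 aⁿ/n! + a^2/(2!(1-ρ)) ]⁻¹
  Σ = a^0/0! + a^1/1! = 1.0000 + 0.6387 = 1.6387
  a^2/(2!(1-ρ)) = 0.4080/(2 × 0.6806) = 0.2997
  P₀ = 1/(1.6387 + 0.2997) = 0.5159
  Lq = P₀·a^2·ρ / (2!(1-ρ)²) = 0.51589 × 0.40795 × 0.31935 / (2 × 0.46328) = 0.07254
  Wq_B = Lq/λ = 0.072538/9.9 = 0.0073271
  W_B = Wq_B + 1/μ = 0.0073271 + 0.064516 = 0.07184

Since W_A = 0.05780 < W_B = 0.07184, Option A (single fast server) has the shorter time in system.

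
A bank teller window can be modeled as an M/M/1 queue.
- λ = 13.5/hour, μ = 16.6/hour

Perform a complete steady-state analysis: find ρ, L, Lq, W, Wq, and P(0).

Step 1: ρ = λ/μ = 13.5/16.6 = 0.8133
Step 2: L = λ/(μ-λ) = 13.5/3.10 = 4.3548
Step 3: Lq = λ²/(μ(μ-λ)) = 182.25/(16.6×3.10) = 3.5416
Step 4: W = 1/(μ-λ) = 1/3.10 = 0.32258
Step 5: Wq = λ/(μ(μ-λ)) = 13.5/(16.6×3.10) = 0.2623
Step 6: P(0) = 1-ρ = 0.1867
Verify: L = λW = 13.5×0.32258 = 4.3548 ✔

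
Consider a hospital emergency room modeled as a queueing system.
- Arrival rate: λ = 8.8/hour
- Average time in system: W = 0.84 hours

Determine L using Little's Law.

Little's Law: L = λW
L = 8.8 × 0.84 = 7.3920 patients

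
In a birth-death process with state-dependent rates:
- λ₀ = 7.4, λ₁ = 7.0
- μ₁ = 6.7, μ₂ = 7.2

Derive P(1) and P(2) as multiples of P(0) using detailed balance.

Balance equations:
State 0: λ₀P₀ = μ₁P₁ → P₁ = (λ₀/μ₁)P₀ = (7.4/6.7)P₀ = 1.1045P₀
State 1: P₂ = (λ₀λ₁)/(μ₁μ₂)P₀ = (7.4×7.0)/(6.7×7.2)P₀ = 1.0738P₀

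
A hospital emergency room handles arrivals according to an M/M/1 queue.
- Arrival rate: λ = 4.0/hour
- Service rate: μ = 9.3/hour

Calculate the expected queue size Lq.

ρ = λ/μ = 4.0/9.3 = 0.4301
For M/M/1: Lq = λ²/(μ(μ-λ))
Lq = 16.00/(9.3 × 5.30)
Lq = 0.3246 patients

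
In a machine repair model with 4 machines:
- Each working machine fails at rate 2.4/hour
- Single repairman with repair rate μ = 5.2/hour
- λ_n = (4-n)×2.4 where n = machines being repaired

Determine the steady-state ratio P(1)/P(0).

P(1)/P(0) = ∏_{i=0}^{1-1} λ_i/μ_{i+1}
= (4-0)×2.4/5.2
= 1.8462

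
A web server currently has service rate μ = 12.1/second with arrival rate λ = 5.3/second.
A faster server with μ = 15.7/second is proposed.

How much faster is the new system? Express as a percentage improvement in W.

System 1: ρ₁ = 5.3/12.1 = 0.4380, W₁ = 1/(12.1-5.3) = 0.14706
System 2: ρ₂ = 5.3/15.7 = 0.3376, W₂ = 1/(15.7-5.3) = 0.096154
Improvement: (W₁-W₂)/W₁ = (0.14706-0.096154)/0.14706 = 34.62%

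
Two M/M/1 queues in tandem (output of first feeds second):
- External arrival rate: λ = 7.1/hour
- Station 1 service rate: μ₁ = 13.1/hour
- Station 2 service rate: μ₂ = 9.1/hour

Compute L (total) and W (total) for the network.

By Jackson's theorem, each station behaves as independent M/M/1.
Station 1: ρ₁ = 7.1/13.1 = 0.5420, L₁ = ρ₁/(1-ρ₁) = λ/(μ₁-λ) = 7.1/6.00 = 1.1833
Station 2: ρ₂ = 7.1/9.1 = 0.7802, L₂ = ρ₂/(1-ρ₂) = λ/(μ₂-λ) = 7.1/2.00 = 3.5500
Total: L = L₁ + L₂ = 1.1833 + 3.5500 = 4.7333
W = L/λ = 4.7333/7.1 = 0.6667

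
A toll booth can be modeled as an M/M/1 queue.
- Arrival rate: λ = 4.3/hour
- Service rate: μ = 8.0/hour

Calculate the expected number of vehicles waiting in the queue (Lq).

ρ = λ/μ = 4.3/8.0 = 0.5375
For M/M/1: Lq = λ²/(μ(μ-λ))
Lq = 18.49/(8.0 × 3.70)
Lq = 0.6247 vehicles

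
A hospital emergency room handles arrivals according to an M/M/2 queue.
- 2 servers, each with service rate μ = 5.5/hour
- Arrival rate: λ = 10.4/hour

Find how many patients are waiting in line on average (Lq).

Traffic intensity: ρ = λ/(cμ) = 10.4/(2×5.5) = 0.9455
Since ρ = 0.9455 < 1, system is stable.
Offered load a = λ/μ = cρ = 10.4/5.5 = 1.8909
P₀ = [ Σₙ₌₀^1 aⁿ/n! + a^2/(2!(1-ρ)) ]⁻¹
Σ = a^0/0! + a^1/1! = 1.0000 + 1.8909 = 2.8909
a^2/(2!(1-ρ)) = 3.57554/(2 × 0.0545455) = 32.7758
P₀ = 1/(2.8909 + 32.7758) = 0.02804
Lq = P₀·a^2·ρ / (2!(1-ρ)²) = 0.0280374 × 3.57554 × 0.945455 / (2 × 0.00297521) = 15.9284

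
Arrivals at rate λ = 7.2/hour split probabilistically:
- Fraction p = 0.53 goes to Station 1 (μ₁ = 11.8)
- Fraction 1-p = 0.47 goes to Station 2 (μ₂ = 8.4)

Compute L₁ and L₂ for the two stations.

Effective rates: λ₁ = 7.2×0.53 = 3.816, λ₂ = 7.2×0.47 = 3.384
Station 1: ρ₁ = 3.816/11.8 = 0.3234, L₁ = ρ₁/(1-ρ₁) = 0.3234/(1-0.3234) = 0.4780
Station 2: ρ₂ = 3.384/8.4 = 0.40286, L₂ = ρ₂/(1-ρ₂) = 0.40286/(1-0.40286) = 0.6746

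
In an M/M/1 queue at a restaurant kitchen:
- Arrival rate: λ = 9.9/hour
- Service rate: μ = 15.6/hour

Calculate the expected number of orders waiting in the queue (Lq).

ρ = λ/μ = 9.9/15.6 = 0.6346
For M/M/1: Lq = λ²/(μ(μ-λ))
Lq = 98.01/(15.6 × 5.70)
Lq = 1.1022 orders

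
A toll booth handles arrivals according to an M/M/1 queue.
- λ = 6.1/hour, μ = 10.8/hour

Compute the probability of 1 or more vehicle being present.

ρ = λ/μ = 6.1/10.8 = 0.5648
P(N ≥ n) = ρⁿ
P(N ≥ 1) = 0.5648^1
P(N ≥ 1) = 0.5648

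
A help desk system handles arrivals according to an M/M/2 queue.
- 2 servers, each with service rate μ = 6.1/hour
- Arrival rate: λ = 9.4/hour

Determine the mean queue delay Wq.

Traffic intensity: ρ = λ/(cμ) = 9.4/(2×6.1) = 0.7705
Since ρ = 0.7705 < 1, system is stable.
Offered load a = λ/μ = cρ = 9.4/6.1 = 1.5410
P₀ = [ Σₙ₌₀^1 aⁿ/n! + a^2/(2!(1-ρ)) ]⁻¹
Σ = a^0/0! + a^1/1! = 1.0000 + 1.5410 = 2.5410
a^2/(2!(1-ρ)) = 2.37463/(2 × 0.229508) = 5.1733
P₀ = 1/(2.5410 + 5.1733) = 0.1296
Lq = P₀·a^2·ρ / (2!(1-ρ)²) = 0.12963 × 2.3746 × 0.77049 / (2 × 0.052674) = 2.2513
Wq = Lq/λ = 2.2513/9.4 = 0.2395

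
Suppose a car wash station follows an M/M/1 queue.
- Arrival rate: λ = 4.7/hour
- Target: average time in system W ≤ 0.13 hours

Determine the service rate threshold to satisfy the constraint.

For M/M/1: W = 1/(μ-λ)
Need W ≤ 0.13, so 1/(μ-λ) ≤ 0.13
μ - λ ≥ 1/0.13 = 7.6923
μ ≥ 4.7 + 7.6923 = 12.3923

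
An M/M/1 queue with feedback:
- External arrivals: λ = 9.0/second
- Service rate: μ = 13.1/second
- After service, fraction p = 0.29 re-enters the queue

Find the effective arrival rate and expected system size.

Effective arrival rate: λ_eff = λ/(1-p) = 9.0/(1-0.29) = 9.0/0.71 = 12.676056
ρ = λ_eff/μ = 12.676056/13.1 = 0.9676379
L = ρ/(1-ρ) = 0.9676379/(1-0.9676379) = 29.9003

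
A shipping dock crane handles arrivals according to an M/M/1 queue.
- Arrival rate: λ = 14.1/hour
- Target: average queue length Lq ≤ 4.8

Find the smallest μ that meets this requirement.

For M/M/1: Lq = λ²/(μ(μ-λ))
Need Lq ≤ 4.8, i.e. μ(μ-λ) ≥ λ²/4.8
μ² - 14.1μ - 198.81/4.8 ≥ 0  →  μ² - 14.1μ - 41.41875 ≥ 0
Quadratic formula (positive root): μ = [λ + √(λ² + 4×41.41875)]/2
Discriminant: 198.81 + 4×41.41875 = 364.4850, √364.4850 = 19.0915
μ ≥ (14.1 + 19.0915)/2 = 16.5957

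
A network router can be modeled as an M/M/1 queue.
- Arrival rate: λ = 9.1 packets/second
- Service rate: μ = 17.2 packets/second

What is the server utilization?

Server utilization: ρ = λ/μ
ρ = 9.1/17.2 = 0.5291
The server is busy 52.91% of the time.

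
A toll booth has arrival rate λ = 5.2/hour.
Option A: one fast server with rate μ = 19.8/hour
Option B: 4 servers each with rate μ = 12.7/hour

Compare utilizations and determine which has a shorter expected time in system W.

Option A: single server μ = 19.8 (M/M/1)
  ρ_A = 5.2/19.8 = 0.2626
  W_A = 1/(μ-λ) = 1/(19.8-5.2) = 1/14.60 = 0.06849

Option B: 4 servers μ = 12.7 (M/M/4)
  ρ_B = λ/(cμ) = 5.2/(4×12.7) = 0.1024
  Offered load a = λ/μ = cρ = 5.2/12.7 = 0.4094
  P₀ = [ Σₙ₌₀^3 aⁿ/n! + a^4/(4!(1-ρ)) ]⁻¹
  Σ = a^0/0! + a^1/1! + a^2/2! + a^3/3! = 1.0000 + 0.4094 + 0.08382 + 0.01144 = 1.5047
  a^4/(4!(1-ρ)) = 0.02811/(24 × 0.8976) = 0.001305
  P₀ = 1/(1.5047 + 0.001305) = 0.6640
  Lq = P₀·a^4·ρ / (4!(1-ρ)²) = 0.664003 × 0.0281060 × 0.102362 / (24 × 0.805754) = 0.00009879
  Wq_B = Lq/λ = 0.00009879/5.2 = 0.00001900
  W_B = Wq_B + 1/μ = 0.00001900 + 0.07874 = 0.07876

Since W_A = 0.06849 < W_B = 0.07876, Option A (single fast server) has the shorter time in system.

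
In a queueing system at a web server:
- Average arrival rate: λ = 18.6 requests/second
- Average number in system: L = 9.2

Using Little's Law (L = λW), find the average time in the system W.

Little's Law: L = λW, so W = L/λ
W = 9.2/18.6 = 0.4946 seconds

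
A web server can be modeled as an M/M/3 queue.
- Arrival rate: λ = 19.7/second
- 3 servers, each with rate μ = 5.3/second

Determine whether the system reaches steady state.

Stability requires ρ = λ/(cμ) < 1
ρ = 19.7/(3 × 5.3) = 19.7/15.90 = 1.2390
Since 1.2390 ≥ 1, the system is UNSTABLE.
Need c > λ/μ = 19.7/5.3 = 3.72.
Minimum servers needed: c = 4.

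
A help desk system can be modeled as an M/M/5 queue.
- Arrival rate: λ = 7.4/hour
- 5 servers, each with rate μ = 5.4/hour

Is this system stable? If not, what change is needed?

Stability requires ρ = λ/(cμ) < 1
ρ = 7.4/(5 × 5.4) = 7.4/27.00 = 0.2741
Since 0.2741 < 1, the system is STABLE.
The servers are busy 27.41% of the time.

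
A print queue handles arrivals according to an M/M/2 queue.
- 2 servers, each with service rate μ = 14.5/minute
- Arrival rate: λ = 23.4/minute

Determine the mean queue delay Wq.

Traffic intensity: ρ = λ/(cμ) = 23.4/(2×14.5) = 0.8069
Since ρ = 0.8069 < 1, system is stable.
Offered load a = λ/μ = cρ = 23.4/14.5 = 1.6138
P₀ = [ Σₙ₌₀^1 aⁿ/n! + a^2/(2!(1-ρ)) ]⁻¹
Σ = a^0/0! + a^1/1! = 1.0000 + 1.6138 = 2.6138
a^2/(2!(1-ρ)) = 2.6043282/(2 × 0.19310345) = 6.7433
P₀ = 1/(2.6138 + 6.7433) = 0.1069
Lq = P₀·a^2·ρ / (2!(1-ρ)²) = 0.10687 × 2.6043 × 0.80690 / (2 × 0.037289) = 3.0113
Wq = Lq/λ = 3.0113/23.4 = 0.1287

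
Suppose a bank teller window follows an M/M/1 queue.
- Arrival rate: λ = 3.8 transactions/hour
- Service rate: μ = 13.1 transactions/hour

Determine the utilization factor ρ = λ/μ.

Server utilization: ρ = λ/μ
ρ = 3.8/13.1 = 0.2901
The server is busy 29.01% of the time.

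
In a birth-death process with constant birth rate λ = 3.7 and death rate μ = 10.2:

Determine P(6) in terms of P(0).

For constant rates: P(n)/P(0) = (λ/μ)^n
P(6)/P(0) = (3.7/10.2)^6 = 0.36275^6 = 0.002278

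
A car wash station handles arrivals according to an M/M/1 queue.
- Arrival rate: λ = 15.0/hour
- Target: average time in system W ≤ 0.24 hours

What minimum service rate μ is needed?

For M/M/1: W = 1/(μ-λ)
Need W ≤ 0.24, so 1/(μ-λ) ≤ 0.24
μ - λ ≥ 1/0.24 = 4.1667
μ ≥ 15.0 + 4.1667 = 19.1667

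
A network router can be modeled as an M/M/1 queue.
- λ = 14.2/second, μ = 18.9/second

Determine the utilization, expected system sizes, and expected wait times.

Step 1: ρ = λ/μ = 14.2/18.9 = 0.7513
Step 2: L = λ/(μ-λ) = 14.2/4.70 = 3.0213
Step 3: Lq = λ²/(μ(μ-λ)) = 201.64/(18.9×4.70) = 2.2700
Step 4: W = 1/(μ-λ) = 1/4.70 = 0.21277
Step 5: Wq = λ/(μ(μ-λ)) = 14.2/(18.9×4.70) = 0.1599
Step 6: P(0) = 1-ρ = 0.2487
Verify: L = λW = 14.2×0.21277 = 3.0213 ✔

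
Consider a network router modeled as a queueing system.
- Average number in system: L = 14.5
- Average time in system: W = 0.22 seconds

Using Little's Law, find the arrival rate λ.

Little's Law: L = λW, so λ = L/W
λ = 14.5/0.22 = 65.9091 packets/second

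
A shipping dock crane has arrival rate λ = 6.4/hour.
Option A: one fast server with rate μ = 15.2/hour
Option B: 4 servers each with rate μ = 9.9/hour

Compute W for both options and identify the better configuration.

Option A: single server μ = 15.2 (M/M/1)
  ρ_A = 6.4/15.2 = 0.4211
  W_A = 1/(μ-λ) = 1/(15.2-6.4) = 1/8.80 = 0.1136

Option B: 4 servers μ = 9.9 (M/M/4)
  ρ_B = λ/(cμ) = 6.4/(4×9.9) = 0.1616
  Offered load a = λ/μ = cρ = 6.4/9.9 = 0.6465
  P₀ = [ Σₙ₌₀^3 aⁿ/n! + a^4/(4!(1-ρ)) ]⁻¹
  Σ = a^0/0! + a^1/1! + a^2/2! + a^3/3! = 1.0000 + 0.6465 + 0.2090 + 0.04503 = 1.9005
  a^4/(4!(1-ρ)) = 0.17465/(24 × 0.83838) = 0.008680
  P₀ = 1/(1.9005 + 0.008680) = 0.5238
  Lq = P₀·a^4·ρ / (4!(1-ρ)²) = 0.52380 × 0.17465 × 0.16162 / (24 × 0.70289) = 0.0008765
  Wq_B = Lq/λ = 0.00087646/6.4 = 0.0001369
  W_B = Wq_B + 1/μ = 0.0001369 + 0.1010 = 0.1011

Since W_B = 0.1011 < W_A = 0.1136, Option B (multiple servers) has the shorter time in system.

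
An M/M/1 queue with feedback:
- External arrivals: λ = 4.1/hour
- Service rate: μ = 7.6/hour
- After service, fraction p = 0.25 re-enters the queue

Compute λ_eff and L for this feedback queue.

Effective arrival rate: λ_eff = λ/(1-p) = 4.1/(1-0.25) = 4.1/0.75 = 5.4667
ρ = λ_eff/μ = 5.4667/7.6 = 0.7193
L = ρ/(1-ρ) = 0.7193/(1-0.7193) = 2.5625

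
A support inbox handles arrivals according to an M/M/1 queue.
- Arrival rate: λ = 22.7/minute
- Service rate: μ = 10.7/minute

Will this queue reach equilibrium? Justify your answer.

Stability requires ρ = λ/(cμ) < 1
ρ = 22.7/(1 × 10.7) = 22.7/10.70 = 2.1215
Since 2.1215 ≥ 1, the system is UNSTABLE.
Queue grows without bound. Need μ > λ = 22.7.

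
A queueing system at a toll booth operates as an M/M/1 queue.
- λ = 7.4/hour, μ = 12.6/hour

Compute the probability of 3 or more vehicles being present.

ρ = λ/μ = 7.4/12.6 = 0.5873
P(N ≥ n) = ρⁿ
P(N ≥ 3) = 0.5873^3
P(N ≥ 3) = 0.2026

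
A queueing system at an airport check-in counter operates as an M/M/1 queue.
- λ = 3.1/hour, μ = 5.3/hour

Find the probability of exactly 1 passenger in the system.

ρ = λ/μ = 3.1/5.3 = 0.5849
P(n) = (1-ρ)ρⁿ
P(1) = (1-0.5849) × 0.5849^1
P(1) = 0.4151 × 0.5849
P(1) = 0.2428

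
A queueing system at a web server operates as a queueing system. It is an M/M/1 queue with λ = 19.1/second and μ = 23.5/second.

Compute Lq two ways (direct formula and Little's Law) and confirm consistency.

Method 1 (direct): Lq = λ²/(μ(μ-λ)) = 364.81/(23.5 × 4.40) = 3.5281

Method 2 (Little's Law):
W = 1/(μ-λ) = 1/4.40 = 0.2272727
Wq = W - 1/μ = 0.2272727 - 0.04255319 = 0.1847195
Lq = λWq = 19.1 × 0.1847195 = 3.5281 ✔ (matches Method 1)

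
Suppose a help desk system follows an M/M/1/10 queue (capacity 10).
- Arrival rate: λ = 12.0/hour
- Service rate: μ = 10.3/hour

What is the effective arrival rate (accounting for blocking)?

ρ = λ/μ = 12.0/10.3 = 1.16505
P₀ = (1-ρ)/(1-ρ^(K+1)) = (1-1.16505)/(1-1.16505^11) = -0.16505/-4.3677 = 0.03779
P_K = P₀×ρ^K = 0.03779 × 1.16505^10 = 0.03779 × 4.6073 = 0.1741
λ_eff = λ(1-P_K) = 12.0 × (1 - 0.1741) = 12.0 × 0.8259 = 9.9108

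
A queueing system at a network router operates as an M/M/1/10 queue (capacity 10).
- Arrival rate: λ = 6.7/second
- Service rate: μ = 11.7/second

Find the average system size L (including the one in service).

ρ = λ/μ = 6.7/11.7 = 0.57265
P₀ = (1-ρ)/(1-ρ^(K+1)) = (1-0.57265)/(1-0.57265^11) = 0.4274/0.9978 = 0.4283
P_K = P₀×ρ^K = 0.4283 × 0.57265^10 = 0.4283 × 0.003792 = 0.001624
L = ρ[1 - (K+1)ρ^K + Kρ^(K+1)] / [(1-ρ)(1-ρ^(K+1))]
L = 0.57265 × (1 - 11×0.003792 + 10×0.002172) / ((1 - 0.57265) × (1 - 0.002172)) = 1.3161 packets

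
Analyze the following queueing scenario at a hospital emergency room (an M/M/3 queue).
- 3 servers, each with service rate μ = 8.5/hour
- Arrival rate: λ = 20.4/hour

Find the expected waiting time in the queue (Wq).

Traffic intensity: ρ = λ/(cμ) = 20.4/(3×8.5) = 0.8000
Since ρ = 0.8000 < 1, system is stable.
Offered load a = λ/μ = cρ = 20.4/8.5 = 2.4000
P₀ = [ Σₙ₌₀^2 aⁿ/n! + a^3/(3!(1-ρ)) ]⁻¹
Σ = a^0/0! + a^1/1! + a^2/2! = 1.0000 + 2.4000 + 2.8800 = 6.2800
a^3/(3!(1-ρ)) = 13.8240/(6 × 0.2000) = 11.5200
P₀ = 1/(6.2800 + 11.5200) = 0.05618
Lq = P₀·a^3·ρ / (3!(1-ρ)²) = 0.05618 × 13.8240 × 0.8000 / (6 × 0.04000) = 2.5888
Wq = Lq/λ = 2.5888/20.4 = 0.1269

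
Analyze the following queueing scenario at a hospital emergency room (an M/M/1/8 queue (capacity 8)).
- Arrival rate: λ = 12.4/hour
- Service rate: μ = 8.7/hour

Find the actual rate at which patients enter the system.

ρ = λ/μ = 12.4/8.7 = 1.4253
P₀ = (1-ρ)/(1-ρ^(K+1)) = (1-1.4253)/(1-1.4253^9) = -0.4253/-23.2749 = 0.01827
P_K = P₀×ρ^K = 0.01827 × 1.4253^8 = 0.01827 × 17.0314 = 0.3112
λ_eff = λ(1-P_K) = 12.4 × (1 - 0.31121) = 12.4 × 0.68879 = 8.5410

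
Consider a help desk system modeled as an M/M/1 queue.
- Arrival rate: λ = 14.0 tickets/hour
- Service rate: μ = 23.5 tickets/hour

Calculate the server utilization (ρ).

Server utilization: ρ = λ/μ
ρ = 14.0/23.5 = 0.5957
The server is busy 59.57% of the time.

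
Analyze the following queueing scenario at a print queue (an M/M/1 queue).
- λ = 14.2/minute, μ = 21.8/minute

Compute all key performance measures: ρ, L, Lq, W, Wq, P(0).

Step 1: ρ = λ/μ = 14.2/21.8 = 0.6514
Step 2: L = λ/(μ-λ) = 14.2/7.60 = 1.8684
Step 3: Lq = λ²/(μ(μ-λ)) = 201.64/(21.8×7.60) = 1.2170
Step 4: W = 1/(μ-λ) = 1/7.60 = 0.13158
Step 5: Wq = λ/(μ(μ-λ)) = 14.2/(21.8×7.60) = 0.08571
Step 6: P(0) = 1-ρ = 0.3486
Verify: L = λW = 14.2×0.13158 = 1.8684 ✔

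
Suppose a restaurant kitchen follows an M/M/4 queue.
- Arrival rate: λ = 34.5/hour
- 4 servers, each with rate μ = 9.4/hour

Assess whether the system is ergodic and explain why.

Stability requires ρ = λ/(cμ) < 1
ρ = 34.5/(4 × 9.4) = 34.5/37.60 = 0.9176
Since 0.9176 < 1, the system is STABLE.
The servers are busy 91.76% of the time.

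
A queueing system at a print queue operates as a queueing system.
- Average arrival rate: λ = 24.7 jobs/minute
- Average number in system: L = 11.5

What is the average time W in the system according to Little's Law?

Little's Law: L = λW, so W = L/λ
W = 11.5/24.7 = 0.4656 minutes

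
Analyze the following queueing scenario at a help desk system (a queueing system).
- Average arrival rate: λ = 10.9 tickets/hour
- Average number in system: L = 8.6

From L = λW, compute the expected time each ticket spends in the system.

Little's Law: L = λW, so W = L/λ
W = 8.6/10.9 = 0.7890 hours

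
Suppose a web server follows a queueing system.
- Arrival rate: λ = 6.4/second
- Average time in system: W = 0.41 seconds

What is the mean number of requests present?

Little's Law: L = λW
L = 6.4 × 0.41 = 2.6240 requests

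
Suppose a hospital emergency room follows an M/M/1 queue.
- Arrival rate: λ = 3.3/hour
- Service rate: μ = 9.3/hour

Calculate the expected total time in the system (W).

First, compute utilization: ρ = λ/μ = 3.3/9.3 = 0.3548
For M/M/1: W = 1/(μ-λ)
W = 1/(9.3-3.3) = 1/6.00
W = 0.1667 hours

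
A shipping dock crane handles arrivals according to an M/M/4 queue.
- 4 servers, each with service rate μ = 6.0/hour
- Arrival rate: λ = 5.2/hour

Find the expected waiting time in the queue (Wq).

Traffic intensity: ρ = λ/(cμ) = 5.2/(4×6.0) = 0.2167
Since ρ = 0.2167 < 1, system is stable.
Offered load a = λ/μ = cρ = 5.2/6.0 = 0.8667
P₀ = [ Σₙ₌₀^3 aⁿ/n! + a^4/(4!(1-ρ)) ]⁻¹
Σ = a^0/0! + a^1/1! + a^2/2! + a^3/3! = 1.0000 + 0.86667 + 0.37556 + 0.10849 = 2.3507
a^4/(4!(1-ρ)) = 0.5642/(24 × 0.7833) = 0.03001
P₀ = 1/(2.3507 + 0.03001) = 0.4200
Lq = P₀·a^4·ρ / (4!(1-ρ)²) = 0.420040 × 0.564168 × 0.216667 / (24 × 0.613611) = 0.003486
Wq = Lq/λ = 0.0034865/5.2 = 0.0006705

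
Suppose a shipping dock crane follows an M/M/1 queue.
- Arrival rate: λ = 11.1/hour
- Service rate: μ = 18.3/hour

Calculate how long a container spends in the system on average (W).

First, compute utilization: ρ = λ/μ = 11.1/18.3 = 0.6066
For M/M/1: W = 1/(μ-λ)
W = 1/(18.3-11.1) = 1/7.20
W = 0.1389 hours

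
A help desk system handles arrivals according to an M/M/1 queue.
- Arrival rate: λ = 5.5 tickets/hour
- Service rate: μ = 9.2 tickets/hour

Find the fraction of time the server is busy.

Server utilization: ρ = λ/μ
ρ = 5.5/9.2 = 0.5978
The server is busy 59.78% of the time.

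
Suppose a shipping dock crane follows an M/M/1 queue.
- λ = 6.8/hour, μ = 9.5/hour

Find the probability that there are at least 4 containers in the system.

ρ = λ/μ = 6.8/9.5 = 0.7158
P(N ≥ n) = ρⁿ
P(N ≥ 4) = 0.7158^4
P(N ≥ 4) = 0.2625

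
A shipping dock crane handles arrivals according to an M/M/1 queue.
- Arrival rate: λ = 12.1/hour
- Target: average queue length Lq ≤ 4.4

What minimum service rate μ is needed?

For M/M/1: Lq = λ²/(μ(μ-λ))
Need Lq ≤ 4.4, i.e. μ(μ-λ) ≥ λ²/4.4
μ² - 12.1μ - 146.41/4.4 ≥ 0  →  μ² - 12.1μ - 33.2750 ≥ 0
Quadratic formula (positive root): μ = [λ + √(λ² + 4×33.2750)]/2
Discriminant: 146.41 + 4×33.2750 = 279.5100, √279.5100 = 16.7186
μ ≥ (12.1 + 16.7186)/2 = 14.4093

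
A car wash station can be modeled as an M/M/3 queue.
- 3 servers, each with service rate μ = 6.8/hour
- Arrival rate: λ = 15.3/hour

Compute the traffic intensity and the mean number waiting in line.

Traffic intensity: ρ = λ/(cμ) = 15.3/(3×6.8) = 0.7500
Since ρ = 0.7500 < 1, system is stable.
Offered load a = λ/μ = cρ = 15.3/6.8 = 2.2500
P₀ = [ Σₙ₌₀^2 aⁿ/n! + a^3/(3!(1-ρ)) ]⁻¹
Σ = a^0/0! + a^1/1! + a^2/2! = 1.0000 + 2.2500 + 2.5312 = 5.7812
a^3/(3!(1-ρ)) = 11.390625/(6 × 0.25000000) = 7.5938
P₀ = 1/(5.7812 + 7.5938) = 0.07477
Lq = P₀·a^3·ρ / (3!(1-ρ)²) = 0.074766 × 11.3906 × 0.75000 / (6 × 0.062500) = 1.7033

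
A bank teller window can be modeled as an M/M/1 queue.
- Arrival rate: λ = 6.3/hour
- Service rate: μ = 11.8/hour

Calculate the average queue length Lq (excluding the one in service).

ρ = λ/μ = 6.3/11.8 = 0.5339
For M/M/1: Lq = λ²/(μ(μ-λ))
Lq = 39.69/(11.8 × 5.50)
Lq = 0.6116 transactions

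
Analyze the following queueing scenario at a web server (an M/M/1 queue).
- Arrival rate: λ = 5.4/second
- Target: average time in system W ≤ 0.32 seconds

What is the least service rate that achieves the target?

For M/M/1: W = 1/(μ-λ)
Need W ≤ 0.32, so 1/(μ-λ) ≤ 0.32
μ - λ ≥ 1/0.32 = 3.1250
μ ≥ 5.4 + 3.1250 = 8.5250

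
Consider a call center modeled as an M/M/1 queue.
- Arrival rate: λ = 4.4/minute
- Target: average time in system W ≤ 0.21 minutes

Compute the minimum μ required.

For M/M/1: W = 1/(μ-λ)
Need W ≤ 0.21, so 1/(μ-λ) ≤ 0.21
μ - λ ≥ 1/0.21 = 4.7619
μ ≥ 4.4 + 4.7619 = 9.1619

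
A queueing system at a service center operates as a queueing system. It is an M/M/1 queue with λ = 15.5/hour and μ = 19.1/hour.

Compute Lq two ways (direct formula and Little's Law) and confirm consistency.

Method 1 (direct): Lq = λ²/(μ(μ-λ)) = 240.25/(19.1 × 3.60) = 3.4940

Method 2 (Little's Law):
W = 1/(μ-λ) = 1/3.60 = 0.27778
Wq = W - 1/μ = 0.27778 - 0.052356 = 0.22542
Lq = λWq = 15.5 × 0.22542 = 3.4940 ✔ (matches Method 1)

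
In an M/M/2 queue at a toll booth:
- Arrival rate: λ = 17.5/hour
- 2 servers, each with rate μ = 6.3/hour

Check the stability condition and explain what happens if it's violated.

Stability requires ρ = λ/(cμ) < 1
ρ = 17.5/(2 × 6.3) = 17.5/12.60 = 1.3889
Since 1.3889 ≥ 1, the system is UNSTABLE.
Need c > λ/μ = 17.5/6.3 = 2.78.
Minimum servers needed: c = 3.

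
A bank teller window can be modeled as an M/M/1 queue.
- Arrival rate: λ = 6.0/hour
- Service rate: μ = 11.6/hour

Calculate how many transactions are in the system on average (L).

ρ = λ/μ = 6.0/11.6 = 0.5172
For M/M/1: L = λ/(μ-λ)
L = 6.0/(11.6-6.0) = 6.0/5.60
L = 1.0714 transactions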